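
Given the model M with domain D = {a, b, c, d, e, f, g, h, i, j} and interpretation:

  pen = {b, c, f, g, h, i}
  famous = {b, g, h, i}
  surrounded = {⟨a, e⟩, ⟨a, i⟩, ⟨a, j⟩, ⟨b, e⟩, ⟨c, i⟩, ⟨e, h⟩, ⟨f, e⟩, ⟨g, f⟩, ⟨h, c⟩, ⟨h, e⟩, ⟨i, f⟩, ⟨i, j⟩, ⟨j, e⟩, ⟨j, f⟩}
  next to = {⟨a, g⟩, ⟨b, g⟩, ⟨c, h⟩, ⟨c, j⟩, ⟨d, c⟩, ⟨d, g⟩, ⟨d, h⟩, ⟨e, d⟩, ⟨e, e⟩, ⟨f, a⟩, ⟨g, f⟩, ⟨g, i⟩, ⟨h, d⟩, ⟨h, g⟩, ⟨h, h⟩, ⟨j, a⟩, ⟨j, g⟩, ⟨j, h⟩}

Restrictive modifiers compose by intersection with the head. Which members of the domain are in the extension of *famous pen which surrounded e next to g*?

{b, h}

⟦which surrounded e⟧ = {x : ⟨x, e⟩ ∈ ⟦surrounded⟧} = {a, b, f, h, j}
⟦next to g⟧ = {x : ⟨x, g⟩ ∈ ⟦next to⟧} = {a, b, d, h, j}
⟦pen⟧ = {b, c, f, g, h, i}
… ∩ ⟦which surrounded e⟧ = {b, c, f, g, h, i} ∩ {a, b, f, h, j} = {b, f, h}
… ∩ ⟦next to g⟧ = {b, f, h} ∩ {a, b, d, h, j} = {b, h}
… ∩ ⟦famous⟧ = {b, h} ∩ {b, g, h, i} = {b, h}
So ⟦famous pen which surrounded e next to g⟧ = {b, h}.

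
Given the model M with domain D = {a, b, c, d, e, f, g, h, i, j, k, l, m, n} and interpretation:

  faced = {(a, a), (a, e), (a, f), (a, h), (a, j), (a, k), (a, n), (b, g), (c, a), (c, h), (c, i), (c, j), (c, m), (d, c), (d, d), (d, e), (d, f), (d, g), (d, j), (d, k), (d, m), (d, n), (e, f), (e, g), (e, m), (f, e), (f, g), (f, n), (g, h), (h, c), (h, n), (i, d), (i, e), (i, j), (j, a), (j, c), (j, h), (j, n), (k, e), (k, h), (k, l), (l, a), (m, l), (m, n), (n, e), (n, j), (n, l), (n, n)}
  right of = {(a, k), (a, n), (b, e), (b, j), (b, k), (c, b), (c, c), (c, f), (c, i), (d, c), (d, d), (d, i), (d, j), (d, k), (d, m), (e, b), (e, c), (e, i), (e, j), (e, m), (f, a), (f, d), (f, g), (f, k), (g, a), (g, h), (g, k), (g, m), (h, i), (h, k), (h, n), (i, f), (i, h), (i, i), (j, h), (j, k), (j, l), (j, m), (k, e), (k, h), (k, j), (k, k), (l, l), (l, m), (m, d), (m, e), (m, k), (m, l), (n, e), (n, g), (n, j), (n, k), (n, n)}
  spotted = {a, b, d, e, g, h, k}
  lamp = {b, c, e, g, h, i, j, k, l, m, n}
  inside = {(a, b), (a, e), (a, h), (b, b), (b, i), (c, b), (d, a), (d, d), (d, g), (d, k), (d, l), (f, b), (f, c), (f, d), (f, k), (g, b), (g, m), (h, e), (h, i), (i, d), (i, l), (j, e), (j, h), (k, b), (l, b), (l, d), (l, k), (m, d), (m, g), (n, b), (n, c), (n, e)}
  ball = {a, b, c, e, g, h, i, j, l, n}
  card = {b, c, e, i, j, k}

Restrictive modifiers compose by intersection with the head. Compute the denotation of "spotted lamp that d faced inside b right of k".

{g, k}

⟦that d faced⟧ = {x : ⟨d, x⟩ ∈ ⟦faced⟧} = {c, d, e, f, g, j, k, m, n}
⟦inside b⟧ = {x : ⟨x, b⟩ ∈ ⟦inside⟧} = {a, b, c, f, g, k, l, n}
⟦right of k⟧ = {x : ⟨x, k⟩ ∈ ⟦right of⟧} = {a, b, d, f, g, h, j, k, m, n}
⟦lamp⟧ = {b, c, e, g, h, i, j, k, l, m, n}
… ∩ ⟦that d faced⟧ = {b, c, e, g, h, i, j, k, l, m, n} ∩ {c, d, e, f, g, j, k, m, n} = {c, e, g, j, k, m, n}
… ∩ ⟦inside b⟧ = {c, e, g, j, k, m, n} ∩ {a, b, c, f, g, k, l, n} = {c, g, k, n}
… ∩ ⟦right of k⟧ = {c, g, k, n} ∩ {a, b, d, f, g, h, j, k, m, n} = {g, k, n}
… ∩ ⟦spotted⟧ = {g, k, n} ∩ {a, b, d, e, g, h, k} = {g, k}
So ⟦spotted lamp that d faced inside b right of k⟧ = {g, k}.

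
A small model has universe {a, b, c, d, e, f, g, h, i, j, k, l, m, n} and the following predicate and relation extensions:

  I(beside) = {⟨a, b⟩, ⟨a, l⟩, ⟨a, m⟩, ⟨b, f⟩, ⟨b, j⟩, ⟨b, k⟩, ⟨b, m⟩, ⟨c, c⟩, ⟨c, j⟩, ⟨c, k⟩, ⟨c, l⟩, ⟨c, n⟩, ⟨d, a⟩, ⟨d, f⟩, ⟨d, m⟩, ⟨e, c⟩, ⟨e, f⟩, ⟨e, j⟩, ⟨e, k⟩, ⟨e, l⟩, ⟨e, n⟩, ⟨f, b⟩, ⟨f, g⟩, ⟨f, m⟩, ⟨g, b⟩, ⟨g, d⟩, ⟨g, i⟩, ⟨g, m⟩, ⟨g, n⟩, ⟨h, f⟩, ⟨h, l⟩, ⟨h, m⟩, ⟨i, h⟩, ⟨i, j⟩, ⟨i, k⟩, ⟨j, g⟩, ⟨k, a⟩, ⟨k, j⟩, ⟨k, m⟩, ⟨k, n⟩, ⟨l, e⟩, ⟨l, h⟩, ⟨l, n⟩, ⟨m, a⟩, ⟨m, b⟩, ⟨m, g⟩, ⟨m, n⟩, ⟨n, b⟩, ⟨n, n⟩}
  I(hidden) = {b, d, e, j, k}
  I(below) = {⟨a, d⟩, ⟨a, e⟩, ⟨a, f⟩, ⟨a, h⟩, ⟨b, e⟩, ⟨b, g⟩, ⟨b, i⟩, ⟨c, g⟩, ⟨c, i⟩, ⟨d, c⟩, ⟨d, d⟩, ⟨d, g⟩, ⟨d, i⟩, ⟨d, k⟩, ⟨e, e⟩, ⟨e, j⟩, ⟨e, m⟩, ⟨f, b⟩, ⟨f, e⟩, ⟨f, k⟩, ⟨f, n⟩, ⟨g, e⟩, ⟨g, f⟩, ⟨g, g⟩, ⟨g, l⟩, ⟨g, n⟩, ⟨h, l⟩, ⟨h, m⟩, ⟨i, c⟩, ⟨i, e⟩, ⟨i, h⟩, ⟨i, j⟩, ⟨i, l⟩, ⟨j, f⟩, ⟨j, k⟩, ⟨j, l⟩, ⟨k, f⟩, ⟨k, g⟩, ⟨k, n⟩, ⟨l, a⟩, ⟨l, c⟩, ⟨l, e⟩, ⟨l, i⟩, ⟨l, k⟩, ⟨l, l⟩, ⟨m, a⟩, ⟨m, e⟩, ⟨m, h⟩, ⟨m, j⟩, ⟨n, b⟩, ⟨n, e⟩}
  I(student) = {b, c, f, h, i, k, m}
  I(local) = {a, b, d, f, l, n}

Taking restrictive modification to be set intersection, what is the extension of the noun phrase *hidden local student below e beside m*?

⟦below e⟧ = {x : ⟨x, e⟩ ∈ ⟦below⟧} = {a, b, e, f, g, i, l, m, n}
⟦beside m⟧ = {x : ⟨x, m⟩ ∈ ⟦beside⟧} = {a, b, d, f, g, h, k}
⟦student⟧ = {b, c, f, h, i, k, m}
… ∩ ⟦below e⟧ = {b, c, f, h, i, k, m} ∩ {a, b, e, f, g, i, l, m, n} = {b, f, i, m}
… ∩ ⟦beside m⟧ = {b, f, i, m} ∩ {a, b, d, f, g, h, k} = {b, f}
… ∩ ⟦hidden⟧ = {b, f} ∩ {b, d, e, j, k} = {b}
… ∩ ⟦local⟧ = {b} ∩ {a, b, d, f, l, n} = {b}
So ⟦hidden local student below e beside m⟧ = {b}.

{b}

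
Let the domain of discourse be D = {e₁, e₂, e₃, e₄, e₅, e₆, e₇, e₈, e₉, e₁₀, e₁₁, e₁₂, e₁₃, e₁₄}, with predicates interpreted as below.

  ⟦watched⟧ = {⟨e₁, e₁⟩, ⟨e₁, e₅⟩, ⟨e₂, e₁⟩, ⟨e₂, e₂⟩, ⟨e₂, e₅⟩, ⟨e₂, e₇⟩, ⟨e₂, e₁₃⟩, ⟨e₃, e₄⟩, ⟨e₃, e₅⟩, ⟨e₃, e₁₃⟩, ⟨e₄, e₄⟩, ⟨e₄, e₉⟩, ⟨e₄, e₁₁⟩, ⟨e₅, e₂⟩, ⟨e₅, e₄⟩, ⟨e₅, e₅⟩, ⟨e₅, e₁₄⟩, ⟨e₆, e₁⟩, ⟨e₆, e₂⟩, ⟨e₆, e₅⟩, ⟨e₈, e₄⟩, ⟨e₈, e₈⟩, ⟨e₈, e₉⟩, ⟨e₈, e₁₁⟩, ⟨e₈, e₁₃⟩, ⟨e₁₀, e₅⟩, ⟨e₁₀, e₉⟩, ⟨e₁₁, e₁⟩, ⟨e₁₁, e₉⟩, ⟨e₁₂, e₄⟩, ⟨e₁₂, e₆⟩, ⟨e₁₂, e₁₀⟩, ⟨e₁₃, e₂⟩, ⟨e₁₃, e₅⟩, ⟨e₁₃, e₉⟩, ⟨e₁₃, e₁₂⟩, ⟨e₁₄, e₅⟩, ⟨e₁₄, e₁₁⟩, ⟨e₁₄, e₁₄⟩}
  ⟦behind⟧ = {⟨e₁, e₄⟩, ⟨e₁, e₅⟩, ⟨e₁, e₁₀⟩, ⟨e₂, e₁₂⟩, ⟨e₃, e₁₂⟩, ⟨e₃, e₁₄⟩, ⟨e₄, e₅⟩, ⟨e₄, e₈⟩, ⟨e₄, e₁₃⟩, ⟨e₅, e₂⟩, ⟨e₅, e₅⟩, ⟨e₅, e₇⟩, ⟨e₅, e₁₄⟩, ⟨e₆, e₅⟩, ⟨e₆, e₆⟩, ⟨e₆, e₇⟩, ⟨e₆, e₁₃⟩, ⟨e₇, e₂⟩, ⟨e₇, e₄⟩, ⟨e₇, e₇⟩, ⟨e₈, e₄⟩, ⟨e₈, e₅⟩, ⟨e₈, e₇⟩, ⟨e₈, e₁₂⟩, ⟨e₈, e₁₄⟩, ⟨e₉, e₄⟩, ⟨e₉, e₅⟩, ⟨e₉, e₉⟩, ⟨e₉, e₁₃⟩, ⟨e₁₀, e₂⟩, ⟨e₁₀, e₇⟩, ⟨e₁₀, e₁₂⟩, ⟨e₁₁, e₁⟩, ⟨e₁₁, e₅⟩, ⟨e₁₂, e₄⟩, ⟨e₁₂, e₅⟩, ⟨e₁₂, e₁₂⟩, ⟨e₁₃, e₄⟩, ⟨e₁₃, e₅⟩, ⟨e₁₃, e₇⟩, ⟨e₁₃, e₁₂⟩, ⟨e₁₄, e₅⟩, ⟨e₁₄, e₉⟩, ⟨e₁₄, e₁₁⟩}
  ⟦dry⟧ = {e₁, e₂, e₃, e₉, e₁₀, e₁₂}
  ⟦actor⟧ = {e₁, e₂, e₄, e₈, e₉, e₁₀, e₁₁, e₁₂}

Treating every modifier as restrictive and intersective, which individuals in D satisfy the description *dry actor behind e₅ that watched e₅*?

{e₁}

⟦behind e₅⟧ = {x : ⟨x, e₅⟩ ∈ ⟦behind⟧} = {e₁, e₄, e₅, e₆, e₈, e₉, e₁₁, e₁₂, e₁₃, e₁₄}
⟦that watched e₅⟧ = {x : ⟨x, e₅⟩ ∈ ⟦watched⟧} = {e₁, e₂, e₃, e₅, e₆, e₁₀, e₁₃, e₁₄}
⟦actor⟧ = {e₁, e₂, e₄, e₈, e₉, e₁₀, e₁₁, e₁₂}
… ∩ ⟦behind e₅⟧ = {e₁, e₂, e₄, e₈, e₉, e₁₀, e₁₁, e₁₂} ∩ {e₁, e₄, e₅, e₆, e₈, e₉, e₁₁, e₁₂, e₁₃, e₁₄} = {e₁, e₄, e₈, e₉, e₁₁, e₁₂}
… ∩ ⟦that watched e₅⟧ = {e₁, e₄, e₈, e₉, e₁₁, e₁₂} ∩ {e₁, e₂, e₃, e₅, e₆, e₁₀, e₁₃, e₁₄} = {e₁}
… ∩ ⟦dry⟧ = {e₁} ∩ {e₁, e₂, e₃, e₉, e₁₀, e₁₂} = {e₁}
So ⟦dry actor behind e₅ that watched e₅⟧ = {e₁}.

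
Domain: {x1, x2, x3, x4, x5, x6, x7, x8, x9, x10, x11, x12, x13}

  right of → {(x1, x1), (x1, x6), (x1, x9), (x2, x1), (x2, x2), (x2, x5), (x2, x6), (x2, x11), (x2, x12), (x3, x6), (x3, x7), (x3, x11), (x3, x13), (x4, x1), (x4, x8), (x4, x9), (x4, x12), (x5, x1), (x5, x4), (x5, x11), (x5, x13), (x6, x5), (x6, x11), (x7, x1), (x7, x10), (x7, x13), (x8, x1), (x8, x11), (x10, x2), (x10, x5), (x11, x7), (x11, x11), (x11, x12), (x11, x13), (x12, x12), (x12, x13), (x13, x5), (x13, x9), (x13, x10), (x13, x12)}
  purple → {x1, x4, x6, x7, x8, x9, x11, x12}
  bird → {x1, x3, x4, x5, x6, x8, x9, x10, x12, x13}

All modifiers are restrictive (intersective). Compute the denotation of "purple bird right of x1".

{x1, x4, x8}

⟦right of x1⟧ = {x : ⟨x, x1⟩ ∈ ⟦right of⟧} = {x1, x2, x4, x5, x7, x8}
⟦bird⟧ = {x1, x3, x4, x5, x6, x8, x9, x10, x12, x13}
… ∩ ⟦right of x1⟧ = {x1, x3, x4, x5, x6, x8, x9, x10, x12, x13} ∩ {x1, x2, x4, x5, x7, x8} = {x1, x4, x5, x8}
… ∩ ⟦purple⟧ = {x1, x4, x5, x8} ∩ {x1, x4, x6, x7, x8, x9, x11, x12} = {x1, x4, x8}
So ⟦purple bird right of x1⟧ = {x1, x4, x8}.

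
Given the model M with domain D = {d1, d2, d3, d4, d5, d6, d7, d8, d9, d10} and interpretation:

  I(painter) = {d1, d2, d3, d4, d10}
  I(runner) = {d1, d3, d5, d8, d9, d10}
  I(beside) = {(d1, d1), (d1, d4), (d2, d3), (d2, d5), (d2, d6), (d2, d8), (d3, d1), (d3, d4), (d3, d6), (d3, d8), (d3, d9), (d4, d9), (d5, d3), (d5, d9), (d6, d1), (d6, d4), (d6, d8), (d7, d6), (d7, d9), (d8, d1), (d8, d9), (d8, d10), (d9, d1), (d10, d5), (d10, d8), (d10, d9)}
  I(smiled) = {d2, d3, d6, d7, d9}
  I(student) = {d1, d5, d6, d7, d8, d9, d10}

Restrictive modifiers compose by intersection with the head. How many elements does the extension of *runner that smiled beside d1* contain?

2

⟦that smiled⟧ = ⟦smiled⟧ = {d2, d3, d6, d7, d9}
⟦beside d1⟧ = {x : ⟨x, d1⟩ ∈ ⟦beside⟧} = {d1, d3, d6, d8, d9}
⟦runner⟧ = {d1, d3, d5, d8, d9, d10}
… ∩ ⟦that smiled⟧ = {d1, d3, d5, d8, d9, d10} ∩ {d2, d3, d6, d7, d9} = {d3, d9}
… ∩ ⟦beside d1⟧ = {d3, d9} ∩ {d1, d3, d6, d8, d9} = {d3, d9}
⟦runner that smiled beside d1⟧ = {d3, d9}, so the cardinality is 2.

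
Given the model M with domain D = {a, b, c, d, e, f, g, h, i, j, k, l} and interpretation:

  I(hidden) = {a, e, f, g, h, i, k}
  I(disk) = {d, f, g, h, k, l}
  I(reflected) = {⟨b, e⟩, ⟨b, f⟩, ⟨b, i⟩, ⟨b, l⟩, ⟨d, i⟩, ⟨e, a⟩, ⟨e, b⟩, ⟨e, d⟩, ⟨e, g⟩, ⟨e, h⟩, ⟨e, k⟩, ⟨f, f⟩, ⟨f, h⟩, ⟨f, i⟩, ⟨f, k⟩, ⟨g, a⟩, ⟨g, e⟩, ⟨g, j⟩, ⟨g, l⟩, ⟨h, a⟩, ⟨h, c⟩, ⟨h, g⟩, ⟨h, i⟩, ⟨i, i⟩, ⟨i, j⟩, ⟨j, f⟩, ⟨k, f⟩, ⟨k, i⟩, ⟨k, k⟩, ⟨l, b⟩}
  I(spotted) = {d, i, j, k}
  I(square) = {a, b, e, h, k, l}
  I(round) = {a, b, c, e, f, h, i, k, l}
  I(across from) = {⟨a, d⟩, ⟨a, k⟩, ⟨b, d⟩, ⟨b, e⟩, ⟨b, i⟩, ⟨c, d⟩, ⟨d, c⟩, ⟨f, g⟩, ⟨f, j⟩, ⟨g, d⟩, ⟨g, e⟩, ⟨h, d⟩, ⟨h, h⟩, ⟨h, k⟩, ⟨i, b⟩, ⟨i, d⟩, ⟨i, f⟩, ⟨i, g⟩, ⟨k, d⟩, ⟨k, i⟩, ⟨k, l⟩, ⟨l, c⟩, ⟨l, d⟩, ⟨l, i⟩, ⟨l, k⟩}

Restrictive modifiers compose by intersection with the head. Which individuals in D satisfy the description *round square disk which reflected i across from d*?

{h, k}

⟦which reflected i⟧ = {x : ⟨x, i⟩ ∈ ⟦reflected⟧} = {b, d, f, h, i, k}
⟦across from d⟧ = {x : ⟨x, d⟩ ∈ ⟦across from⟧} = {a, b, c, g, h, i, k, l}
⟦disk⟧ = {d, f, g, h, k, l}
… ∩ ⟦which reflected i⟧ = {d, f, g, h, k, l} ∩ {b, d, f, h, i, k} = {d, f, h, k}
… ∩ ⟦across from d⟧ = {d, f, h, k} ∩ {a, b, c, g, h, i, k, l} = {h, k}
… ∩ ⟦round⟧ = {h, k} ∩ {a, b, c, e, f, h, i, k, l} = {h, k}
… ∩ ⟦square⟧ = {h, k} ∩ {a, b, e, h, k, l} = {h, k}
So ⟦round square disk which reflected i across from d⟧ = {h, k}.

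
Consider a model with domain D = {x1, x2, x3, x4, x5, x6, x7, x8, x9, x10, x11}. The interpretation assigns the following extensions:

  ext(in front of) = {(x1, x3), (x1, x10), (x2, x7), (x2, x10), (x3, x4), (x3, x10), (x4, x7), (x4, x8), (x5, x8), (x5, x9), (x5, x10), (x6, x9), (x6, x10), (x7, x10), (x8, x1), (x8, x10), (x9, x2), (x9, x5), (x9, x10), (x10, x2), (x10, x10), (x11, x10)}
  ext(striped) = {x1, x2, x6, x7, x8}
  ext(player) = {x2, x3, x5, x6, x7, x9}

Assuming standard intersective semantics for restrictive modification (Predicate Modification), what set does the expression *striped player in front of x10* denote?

{x2, x6, x7}

⟦in front of x10⟧ = {x : ⟨x, x10⟩ ∈ ⟦in front of⟧} = {x1, x2, x3, x5, x6, x7, x8, x9, x10, x11}
⟦player⟧ = {x2, x3, x5, x6, x7, x9}
… ∩ ⟦in front of x10⟧ = {x2, x3, x5, x6, x7, x9} ∩ {x1, x2, x3, x5, x6, x7, x8, x9, x10, x11} = {x2, x3, x5, x6, x7, x9}
… ∩ ⟦striped⟧ = {x2, x3, x5, x6, x7, x9} ∩ {x1, x2, x6, x7, x8} = {x2, x6, x7}
So ⟦striped player in front of x10⟧ = {x2, x6, x7}.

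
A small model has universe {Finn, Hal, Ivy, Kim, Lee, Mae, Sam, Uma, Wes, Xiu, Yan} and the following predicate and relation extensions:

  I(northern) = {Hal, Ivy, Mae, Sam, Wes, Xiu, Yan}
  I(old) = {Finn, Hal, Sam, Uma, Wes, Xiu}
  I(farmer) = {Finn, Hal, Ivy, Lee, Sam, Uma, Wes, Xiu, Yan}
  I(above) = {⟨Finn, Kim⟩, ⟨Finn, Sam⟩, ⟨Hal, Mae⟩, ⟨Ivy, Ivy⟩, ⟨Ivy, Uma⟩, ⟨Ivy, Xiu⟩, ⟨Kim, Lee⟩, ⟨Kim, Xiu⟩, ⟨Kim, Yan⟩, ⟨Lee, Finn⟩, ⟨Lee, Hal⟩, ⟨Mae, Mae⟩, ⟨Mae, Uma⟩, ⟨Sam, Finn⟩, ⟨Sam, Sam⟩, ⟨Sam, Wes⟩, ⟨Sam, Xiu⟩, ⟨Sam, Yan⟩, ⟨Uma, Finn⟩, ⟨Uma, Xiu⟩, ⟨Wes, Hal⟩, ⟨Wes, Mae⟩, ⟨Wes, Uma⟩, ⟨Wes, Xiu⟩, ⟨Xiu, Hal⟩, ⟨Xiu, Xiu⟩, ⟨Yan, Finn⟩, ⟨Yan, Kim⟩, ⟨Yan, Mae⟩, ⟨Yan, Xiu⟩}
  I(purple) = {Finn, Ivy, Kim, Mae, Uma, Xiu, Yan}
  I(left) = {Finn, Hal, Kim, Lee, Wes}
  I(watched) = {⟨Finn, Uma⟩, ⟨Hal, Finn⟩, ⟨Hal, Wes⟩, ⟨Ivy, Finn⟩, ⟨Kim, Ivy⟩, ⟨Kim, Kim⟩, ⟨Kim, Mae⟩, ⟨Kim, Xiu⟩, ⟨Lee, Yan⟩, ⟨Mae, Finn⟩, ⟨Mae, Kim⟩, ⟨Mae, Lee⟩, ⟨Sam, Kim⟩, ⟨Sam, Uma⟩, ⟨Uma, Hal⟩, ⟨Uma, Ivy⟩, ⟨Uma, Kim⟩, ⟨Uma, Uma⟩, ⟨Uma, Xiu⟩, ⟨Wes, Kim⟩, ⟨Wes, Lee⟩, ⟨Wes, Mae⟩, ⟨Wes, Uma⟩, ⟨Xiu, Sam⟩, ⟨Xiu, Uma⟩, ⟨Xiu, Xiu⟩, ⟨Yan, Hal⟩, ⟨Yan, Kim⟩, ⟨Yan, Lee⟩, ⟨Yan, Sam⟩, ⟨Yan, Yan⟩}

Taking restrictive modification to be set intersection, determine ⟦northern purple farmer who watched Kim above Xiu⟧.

⟦who watched Kim⟧ = {x : ⟨x, Kim⟩ ∈ ⟦watched⟧} = {Kim, Mae, Sam, Uma, Wes, Yan}
⟦above Xiu⟧ = {x : ⟨x, Xiu⟩ ∈ ⟦above⟧} = {Ivy, Kim, Sam, Uma, Wes, Xiu, Yan}
⟦farmer⟧ = {Finn, Hal, Ivy, Lee, Sam, Uma, Wes, Xiu, Yan}
… ∩ ⟦who watched Kim⟧ = {Finn, Hal, Ivy, Lee, Sam, Uma, Wes, Xiu, Yan} ∩ {Kim, Mae, Sam, Uma, Wes, Yan} = {Sam, Uma, Wes, Yan}
… ∩ ⟦above Xiu⟧ = {Sam, Uma, Wes, Yan} ∩ {Ivy, Kim, Sam, Uma, Wes, Xiu, Yan} = {Sam, Uma, Wes, Yan}
… ∩ ⟦northern⟧ = {Sam, Uma, Wes, Yan} ∩ {Hal, Ivy, Mae, Sam, Wes, Xiu, Yan} = {Sam, Wes, Yan}
… ∩ ⟦purple⟧ = {Sam, Wes, Yan} ∩ {Finn, Ivy, Kim, Mae, Uma, Xiu, Yan} = {Yan}
So ⟦northern purple farmer who watched Kim above Xiu⟧ = {Yan}.

{Yan}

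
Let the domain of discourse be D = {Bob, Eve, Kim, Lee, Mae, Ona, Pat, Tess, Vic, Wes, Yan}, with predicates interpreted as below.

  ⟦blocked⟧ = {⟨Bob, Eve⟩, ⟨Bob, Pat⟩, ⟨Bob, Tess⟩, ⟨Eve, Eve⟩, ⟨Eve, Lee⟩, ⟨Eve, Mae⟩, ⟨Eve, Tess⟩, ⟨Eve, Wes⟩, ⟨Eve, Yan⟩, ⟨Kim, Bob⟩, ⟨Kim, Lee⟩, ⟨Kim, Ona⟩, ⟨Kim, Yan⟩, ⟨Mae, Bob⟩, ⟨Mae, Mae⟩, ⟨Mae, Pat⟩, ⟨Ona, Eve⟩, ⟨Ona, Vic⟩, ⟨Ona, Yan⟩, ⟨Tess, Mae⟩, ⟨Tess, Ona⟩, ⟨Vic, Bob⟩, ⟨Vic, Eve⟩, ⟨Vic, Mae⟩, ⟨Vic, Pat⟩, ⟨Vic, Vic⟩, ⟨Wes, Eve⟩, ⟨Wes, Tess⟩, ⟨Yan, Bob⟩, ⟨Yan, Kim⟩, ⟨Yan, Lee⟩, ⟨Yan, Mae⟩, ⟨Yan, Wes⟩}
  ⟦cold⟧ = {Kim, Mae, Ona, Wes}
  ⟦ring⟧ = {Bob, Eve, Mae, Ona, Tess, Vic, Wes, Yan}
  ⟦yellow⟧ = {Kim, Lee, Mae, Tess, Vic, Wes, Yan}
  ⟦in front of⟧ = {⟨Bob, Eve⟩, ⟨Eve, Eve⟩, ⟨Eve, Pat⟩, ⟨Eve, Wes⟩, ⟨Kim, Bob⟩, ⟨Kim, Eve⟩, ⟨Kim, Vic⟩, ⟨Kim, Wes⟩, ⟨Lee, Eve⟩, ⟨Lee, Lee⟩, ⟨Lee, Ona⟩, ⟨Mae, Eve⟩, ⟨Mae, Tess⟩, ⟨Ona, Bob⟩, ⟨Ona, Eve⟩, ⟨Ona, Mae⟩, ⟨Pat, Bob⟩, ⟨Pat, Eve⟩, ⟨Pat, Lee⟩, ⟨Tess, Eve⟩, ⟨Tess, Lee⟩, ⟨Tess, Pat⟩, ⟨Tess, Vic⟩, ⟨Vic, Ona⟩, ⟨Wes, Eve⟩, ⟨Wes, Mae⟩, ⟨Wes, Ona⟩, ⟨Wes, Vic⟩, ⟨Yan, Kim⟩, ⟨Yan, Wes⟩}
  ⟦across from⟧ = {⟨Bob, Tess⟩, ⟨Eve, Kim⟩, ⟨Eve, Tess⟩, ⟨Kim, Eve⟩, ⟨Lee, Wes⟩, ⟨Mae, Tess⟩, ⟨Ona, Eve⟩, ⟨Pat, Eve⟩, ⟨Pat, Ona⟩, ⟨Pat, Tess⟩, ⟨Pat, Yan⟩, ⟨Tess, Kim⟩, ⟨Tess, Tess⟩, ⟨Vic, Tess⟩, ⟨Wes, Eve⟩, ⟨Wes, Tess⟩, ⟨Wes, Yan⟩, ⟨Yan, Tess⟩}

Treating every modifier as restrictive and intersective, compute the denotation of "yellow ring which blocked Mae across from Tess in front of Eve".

{Mae, Tess}

⟦which blocked Mae⟧ = {x : ⟨x, Mae⟩ ∈ ⟦blocked⟧} = {Eve, Mae, Tess, Vic, Yan}
⟦across from Tess⟧ = {x : ⟨x, Tess⟩ ∈ ⟦across from⟧} = {Bob, Eve, Mae, Pat, Tess, Vic, Wes, Yan}
⟦in front of Eve⟧ = {x : ⟨x, Eve⟩ ∈ ⟦in front of⟧} = {Bob, Eve, Kim, Lee, Mae, Ona, Pat, Tess, Wes}
⟦ring⟧ = {Bob, Eve, Mae, Ona, Tess, Vic, Wes, Yan}
… ∩ ⟦which blocked Mae⟧ = {Bob, Eve, Mae, Ona, Tess, Vic, Wes, Yan} ∩ {Eve, Mae, Tess, Vic, Yan} = {Eve, Mae, Tess, Vic, Yan}
… ∩ ⟦across from Tess⟧ = {Eve, Mae, Tess, Vic, Yan} ∩ {Bob, Eve, Mae, Pat, Tess, Vic, Wes, Yan} = {Eve, Mae, Tess, Vic, Yan}
… ∩ ⟦in front of Eve⟧ = {Eve, Mae, Tess, Vic, Yan} ∩ {Bob, Eve, Kim, Lee, Mae, Ona, Pat, Tess, Wes} = {Eve, Mae, Tess}
… ∩ ⟦yellow⟧ = {Eve, Mae, Tess} ∩ {Kim, Lee, Mae, Tess, Vic, Wes, Yan} = {Mae, Tess}
So ⟦yellow ring which blocked Mae across from Tess in front of Eve⟧ = {Mae, Tess}.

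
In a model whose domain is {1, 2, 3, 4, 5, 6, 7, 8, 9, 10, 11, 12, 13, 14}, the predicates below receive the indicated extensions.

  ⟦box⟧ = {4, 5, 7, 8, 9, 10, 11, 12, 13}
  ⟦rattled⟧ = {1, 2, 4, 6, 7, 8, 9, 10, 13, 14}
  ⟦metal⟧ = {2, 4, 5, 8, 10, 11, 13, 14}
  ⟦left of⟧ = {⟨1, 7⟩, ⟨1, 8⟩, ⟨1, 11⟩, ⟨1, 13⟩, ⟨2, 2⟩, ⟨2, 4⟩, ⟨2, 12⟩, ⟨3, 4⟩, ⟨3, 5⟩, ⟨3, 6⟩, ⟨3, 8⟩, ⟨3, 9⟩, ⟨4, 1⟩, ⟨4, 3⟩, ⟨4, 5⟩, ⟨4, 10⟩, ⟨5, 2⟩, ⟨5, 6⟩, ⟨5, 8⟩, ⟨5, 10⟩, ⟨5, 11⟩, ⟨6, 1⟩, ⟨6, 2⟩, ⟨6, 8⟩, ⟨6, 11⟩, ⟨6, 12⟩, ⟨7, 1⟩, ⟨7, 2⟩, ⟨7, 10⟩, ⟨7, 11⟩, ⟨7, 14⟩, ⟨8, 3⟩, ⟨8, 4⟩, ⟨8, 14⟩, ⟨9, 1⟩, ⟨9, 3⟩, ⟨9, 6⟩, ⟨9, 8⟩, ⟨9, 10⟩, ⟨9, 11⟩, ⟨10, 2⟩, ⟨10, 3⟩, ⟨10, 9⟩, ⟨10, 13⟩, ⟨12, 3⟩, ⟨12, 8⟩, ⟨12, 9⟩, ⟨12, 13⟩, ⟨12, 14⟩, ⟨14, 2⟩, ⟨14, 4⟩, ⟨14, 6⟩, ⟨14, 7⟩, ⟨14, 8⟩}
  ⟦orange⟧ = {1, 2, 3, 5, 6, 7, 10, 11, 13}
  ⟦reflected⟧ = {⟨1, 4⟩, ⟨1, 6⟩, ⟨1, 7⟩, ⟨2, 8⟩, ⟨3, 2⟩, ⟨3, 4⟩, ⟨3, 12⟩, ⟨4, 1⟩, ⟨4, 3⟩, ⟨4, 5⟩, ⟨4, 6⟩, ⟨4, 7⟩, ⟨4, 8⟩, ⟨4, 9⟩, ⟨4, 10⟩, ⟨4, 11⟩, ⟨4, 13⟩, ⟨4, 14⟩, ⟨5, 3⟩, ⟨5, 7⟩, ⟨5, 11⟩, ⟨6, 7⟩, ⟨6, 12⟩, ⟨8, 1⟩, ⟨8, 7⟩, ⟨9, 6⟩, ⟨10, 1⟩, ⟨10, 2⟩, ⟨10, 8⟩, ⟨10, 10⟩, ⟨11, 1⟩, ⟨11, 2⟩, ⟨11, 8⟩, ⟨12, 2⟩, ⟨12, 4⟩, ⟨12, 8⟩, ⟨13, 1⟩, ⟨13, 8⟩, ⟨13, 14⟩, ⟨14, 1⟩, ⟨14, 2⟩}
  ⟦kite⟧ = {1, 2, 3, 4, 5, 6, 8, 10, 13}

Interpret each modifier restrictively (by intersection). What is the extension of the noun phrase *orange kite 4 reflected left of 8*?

{1, 3, 5, 6}

⟦4 reflected⟧ = {x : ⟨4, x⟩ ∈ ⟦reflected⟧} = {1, 3, 5, 6, 7, 8, 9, 10, 11, 13, 14}
⟦left of 8⟧ = {x : ⟨x, 8⟩ ∈ ⟦left of⟧} = {1, 3, 5, 6, 9, 12, 14}
⟦kite⟧ = {1, 2, 3, 4, 5, 6, 8, 10, 13}
… ∩ ⟦4 reflected⟧ = {1, 2, 3, 4, 5, 6, 8, 10, 13} ∩ {1, 3, 5, 6, 7, 8, 9, 10, 11, 13, 14} = {1, 3, 5, 6, 8, 10, 13}
… ∩ ⟦left of 8⟧ = {1, 3, 5, 6, 8, 10, 13} ∩ {1, 3, 5, 6, 9, 12, 14} = {1, 3, 5, 6}
… ∩ ⟦orange⟧ = {1, 3, 5, 6} ∩ {1, 2, 3, 5, 6, 7, 10, 11, 13} = {1, 3, 5, 6}
So ⟦orange kite 4 reflected left of 8⟧ = {1, 3, 5, 6}.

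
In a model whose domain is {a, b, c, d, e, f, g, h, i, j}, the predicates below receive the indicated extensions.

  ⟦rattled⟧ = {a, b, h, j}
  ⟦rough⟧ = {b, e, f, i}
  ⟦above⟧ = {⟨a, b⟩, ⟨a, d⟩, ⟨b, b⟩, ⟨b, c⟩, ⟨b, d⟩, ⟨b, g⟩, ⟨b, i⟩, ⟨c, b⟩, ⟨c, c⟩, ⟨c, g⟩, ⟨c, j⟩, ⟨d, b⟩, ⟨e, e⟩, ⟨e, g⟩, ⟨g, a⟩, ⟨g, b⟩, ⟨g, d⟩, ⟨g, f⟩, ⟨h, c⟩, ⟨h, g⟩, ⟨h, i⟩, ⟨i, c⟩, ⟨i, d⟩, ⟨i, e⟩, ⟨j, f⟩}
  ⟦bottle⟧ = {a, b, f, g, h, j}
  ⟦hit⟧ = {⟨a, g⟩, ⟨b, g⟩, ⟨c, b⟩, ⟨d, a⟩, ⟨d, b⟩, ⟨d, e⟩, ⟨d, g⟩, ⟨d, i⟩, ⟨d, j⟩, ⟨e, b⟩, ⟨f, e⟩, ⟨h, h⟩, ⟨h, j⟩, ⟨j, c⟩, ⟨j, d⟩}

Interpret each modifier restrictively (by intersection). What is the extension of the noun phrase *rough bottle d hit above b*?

⟦d hit⟧ = {x : ⟨d, x⟩ ∈ ⟦hit⟧} = {a, b, e, g, i, j}
⟦above b⟧ = {x : ⟨x, b⟩ ∈ ⟦above⟧} = {a, b, c, d, g}
⟦bottle⟧ = {a, b, f, g, h, j}
… ∩ ⟦d hit⟧ = {a, b, f, g, h, j} ∩ {a, b, e, g, i, j} = {a, b, g, j}
… ∩ ⟦above b⟧ = {a, b, g, j} ∩ {a, b, c, d, g} = {a, b, g}
… ∩ ⟦rough⟧ = {a, b, g} ∩ {b, e, f, i} = {b}
So ⟦rough bottle d hit above b⟧ = {b}.

{b}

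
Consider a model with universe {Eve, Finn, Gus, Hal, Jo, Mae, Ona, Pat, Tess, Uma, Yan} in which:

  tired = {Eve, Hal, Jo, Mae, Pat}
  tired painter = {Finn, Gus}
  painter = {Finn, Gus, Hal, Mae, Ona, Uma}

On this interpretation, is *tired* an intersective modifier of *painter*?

no

⟦tired⟧ ∩ ⟦painter⟧ = {Eve, Hal, Jo, Mae, Pat} ∩ {Finn, Gus, Hal, Mae, Ona, Uma} = {Hal, Mae}
Observed ⟦tired painter⟧ = {Finn, Gus}.
These differ, so the modifier is not intersective in this model.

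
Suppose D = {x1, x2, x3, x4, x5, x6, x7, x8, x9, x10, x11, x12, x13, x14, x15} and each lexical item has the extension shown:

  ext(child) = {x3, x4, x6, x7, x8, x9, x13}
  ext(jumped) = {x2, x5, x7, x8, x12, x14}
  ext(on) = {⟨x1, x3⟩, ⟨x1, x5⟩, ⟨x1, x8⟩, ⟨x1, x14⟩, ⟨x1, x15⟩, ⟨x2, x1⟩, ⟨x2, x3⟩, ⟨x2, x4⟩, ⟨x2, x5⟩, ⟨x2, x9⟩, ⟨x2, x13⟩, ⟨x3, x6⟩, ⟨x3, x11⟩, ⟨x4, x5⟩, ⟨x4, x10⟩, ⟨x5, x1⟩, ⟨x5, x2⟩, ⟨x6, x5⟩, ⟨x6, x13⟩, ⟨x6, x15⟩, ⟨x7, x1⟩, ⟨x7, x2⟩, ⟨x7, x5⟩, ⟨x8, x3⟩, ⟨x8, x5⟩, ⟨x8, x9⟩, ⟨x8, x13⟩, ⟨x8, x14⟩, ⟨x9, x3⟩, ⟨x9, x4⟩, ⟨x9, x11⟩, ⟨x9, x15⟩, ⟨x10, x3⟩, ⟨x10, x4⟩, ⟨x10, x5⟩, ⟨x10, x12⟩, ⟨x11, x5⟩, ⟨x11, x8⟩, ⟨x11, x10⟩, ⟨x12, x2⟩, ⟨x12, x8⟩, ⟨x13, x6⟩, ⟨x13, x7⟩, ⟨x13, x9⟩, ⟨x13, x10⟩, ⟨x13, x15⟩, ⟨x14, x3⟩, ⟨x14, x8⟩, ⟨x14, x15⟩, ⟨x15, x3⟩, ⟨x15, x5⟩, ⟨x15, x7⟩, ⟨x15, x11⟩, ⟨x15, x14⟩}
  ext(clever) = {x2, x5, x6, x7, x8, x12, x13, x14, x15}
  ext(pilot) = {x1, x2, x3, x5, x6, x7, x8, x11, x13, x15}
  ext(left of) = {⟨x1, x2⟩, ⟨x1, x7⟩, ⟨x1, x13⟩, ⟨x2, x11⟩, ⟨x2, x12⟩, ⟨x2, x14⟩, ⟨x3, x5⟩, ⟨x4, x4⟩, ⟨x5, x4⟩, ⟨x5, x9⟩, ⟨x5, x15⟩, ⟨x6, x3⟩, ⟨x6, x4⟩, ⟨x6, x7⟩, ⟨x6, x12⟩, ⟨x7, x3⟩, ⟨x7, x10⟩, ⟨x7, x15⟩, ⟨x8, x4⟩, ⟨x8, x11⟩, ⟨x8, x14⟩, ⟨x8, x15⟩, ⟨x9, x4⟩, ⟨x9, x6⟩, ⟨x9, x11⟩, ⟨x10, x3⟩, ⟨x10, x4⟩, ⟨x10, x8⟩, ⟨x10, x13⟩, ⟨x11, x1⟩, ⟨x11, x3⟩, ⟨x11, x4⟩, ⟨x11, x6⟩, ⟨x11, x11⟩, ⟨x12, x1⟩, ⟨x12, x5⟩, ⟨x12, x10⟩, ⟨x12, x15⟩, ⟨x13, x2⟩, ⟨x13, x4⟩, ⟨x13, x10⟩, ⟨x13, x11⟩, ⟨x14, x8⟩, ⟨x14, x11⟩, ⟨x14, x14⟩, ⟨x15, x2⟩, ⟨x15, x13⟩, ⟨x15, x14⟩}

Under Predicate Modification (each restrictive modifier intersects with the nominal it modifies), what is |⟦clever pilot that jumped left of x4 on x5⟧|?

1

⟦that jumped⟧ = ⟦jumped⟧ = {x2, x5, x7, x8, x12, x14}
⟦left of x4⟧ = {x : ⟨x, x4⟩ ∈ ⟦left of⟧} = {x4, x5, x6, x8, x9, x10, x11, x13}
⟦on x5⟧ = {x : ⟨x, x5⟩ ∈ ⟦on⟧} = {x1, x2, x4, x6, x7, x8, x10, x11, x15}
⟦pilot⟧ = {x1, x2, x3, x5, x6, x7, x8, x11, x13, x15}
… ∩ ⟦that jumped⟧ = {x1, x2, x3, x5, x6, x7, x8, x11, x13, x15} ∩ {x2, x5, x7, x8, x12, x14} = {x2, x5, x7, x8}
… ∩ ⟦left of x4⟧ = {x2, x5, x7, x8} ∩ {x4, x5, x6, x8, x9, x10, x11, x13} = {x5, x8}
… ∩ ⟦on x5⟧ = {x5, x8} ∩ {x1, x2, x4, x6, x7, x8, x10, x11, x15} = {x8}
… ∩ ⟦clever⟧ = {x8} ∩ {x2, x5, x6, x7, x8, x12, x13, x14, x15} = {x8}
⟦clever pilot that jumped left of x4 on x5⟧ = {x8}, so the cardinality is 1.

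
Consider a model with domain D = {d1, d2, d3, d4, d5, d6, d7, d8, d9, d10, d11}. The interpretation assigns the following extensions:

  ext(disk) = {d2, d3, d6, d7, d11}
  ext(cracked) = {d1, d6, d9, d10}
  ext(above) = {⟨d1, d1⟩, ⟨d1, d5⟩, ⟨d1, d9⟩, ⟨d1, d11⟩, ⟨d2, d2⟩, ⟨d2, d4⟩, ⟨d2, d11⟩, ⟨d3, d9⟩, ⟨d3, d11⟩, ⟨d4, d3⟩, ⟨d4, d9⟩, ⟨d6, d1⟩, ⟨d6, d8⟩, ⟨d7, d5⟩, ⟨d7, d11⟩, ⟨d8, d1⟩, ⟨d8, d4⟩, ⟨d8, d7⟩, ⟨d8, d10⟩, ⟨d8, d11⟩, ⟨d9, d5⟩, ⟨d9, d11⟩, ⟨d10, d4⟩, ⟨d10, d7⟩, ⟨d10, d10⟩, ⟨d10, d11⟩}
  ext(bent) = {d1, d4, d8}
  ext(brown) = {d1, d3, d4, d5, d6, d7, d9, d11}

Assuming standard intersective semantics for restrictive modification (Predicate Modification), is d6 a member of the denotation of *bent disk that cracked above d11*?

no

⟦that cracked⟧ = ⟦cracked⟧ = {d1, d6, d9, d10}
⟦above d11⟧ = {x : ⟨x, d11⟩ ∈ ⟦above⟧} = {d1, d2, d3, d7, d8, d9, d10}
⟦disk⟧ = {d2, d3, d6, d7, d11}
… ∩ ⟦that cracked⟧ = {d2, d3, d6, d7, d11} ∩ {d1, d6, d9, d10} = {d6}
… ∩ ⟦above d11⟧ = {d6} ∩ {d1, d2, d3, d7, d8, d9, d10} = ∅
… ∩ ⟦bent⟧ = ∅ ∩ {d1, d4, d8} = ∅
⟦bent disk that cracked above d11⟧ = ∅; d6 ∉ this set.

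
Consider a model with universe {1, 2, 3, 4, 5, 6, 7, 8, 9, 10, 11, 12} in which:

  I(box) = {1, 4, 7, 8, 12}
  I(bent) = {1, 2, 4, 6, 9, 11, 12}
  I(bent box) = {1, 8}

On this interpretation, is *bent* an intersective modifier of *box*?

⟦bent⟧ ∩ ⟦box⟧ = {1, 2, 4, 6, 9, 11, 12} ∩ {1, 4, 7, 8, 12} = {1, 4, 12}
Observed ⟦bent box⟧ = {1, 8}.
These differ, so the modifier is not intersective in this model.

no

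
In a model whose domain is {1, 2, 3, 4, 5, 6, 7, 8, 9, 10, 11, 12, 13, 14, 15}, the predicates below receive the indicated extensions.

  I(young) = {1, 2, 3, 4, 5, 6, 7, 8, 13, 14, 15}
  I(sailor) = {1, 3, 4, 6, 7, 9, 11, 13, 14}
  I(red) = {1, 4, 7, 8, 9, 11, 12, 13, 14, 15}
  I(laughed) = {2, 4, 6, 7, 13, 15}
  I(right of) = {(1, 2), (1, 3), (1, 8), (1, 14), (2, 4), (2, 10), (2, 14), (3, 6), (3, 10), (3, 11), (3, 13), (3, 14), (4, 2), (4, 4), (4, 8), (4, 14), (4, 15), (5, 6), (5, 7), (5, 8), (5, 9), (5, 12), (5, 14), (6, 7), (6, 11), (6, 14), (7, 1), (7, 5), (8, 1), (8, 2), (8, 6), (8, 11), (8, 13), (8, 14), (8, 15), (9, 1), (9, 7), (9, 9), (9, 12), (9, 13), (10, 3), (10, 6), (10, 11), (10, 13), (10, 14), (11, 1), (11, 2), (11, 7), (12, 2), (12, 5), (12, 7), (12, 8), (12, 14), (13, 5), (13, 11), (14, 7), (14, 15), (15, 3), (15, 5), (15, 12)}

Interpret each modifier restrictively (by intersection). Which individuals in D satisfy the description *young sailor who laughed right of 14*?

⟦who laughed⟧ = ⟦laughed⟧ = {2, 4, 6, 7, 13, 15}
⟦right of 14⟧ = {x : ⟨x, 14⟩ ∈ ⟦right of⟧} = {1, 2, 3, 4, 5, 6, 8, 10, 12}
⟦sailor⟧ = {1, 3, 4, 6, 7, 9, 11, 13, 14}
… ∩ ⟦who laughed⟧ = {1, 3, 4, 6, 7, 9, 11, 13, 14} ∩ {2, 4, 6, 7, 13, 15} = {4, 6, 7, 13}
… ∩ ⟦right of 14⟧ = {4, 6, 7, 13} ∩ {1, 2, 3, 4, 5, 6, 8, 10, 12} = {4, 6}
… ∩ ⟦young⟧ = {4, 6} ∩ {1, 2, 3, 4, 5, 6, 7, 8, 13, 14, 15} = {4, 6}
So ⟦young sailor who laughed right of 14⟧ = {4, 6}.

{4, 6}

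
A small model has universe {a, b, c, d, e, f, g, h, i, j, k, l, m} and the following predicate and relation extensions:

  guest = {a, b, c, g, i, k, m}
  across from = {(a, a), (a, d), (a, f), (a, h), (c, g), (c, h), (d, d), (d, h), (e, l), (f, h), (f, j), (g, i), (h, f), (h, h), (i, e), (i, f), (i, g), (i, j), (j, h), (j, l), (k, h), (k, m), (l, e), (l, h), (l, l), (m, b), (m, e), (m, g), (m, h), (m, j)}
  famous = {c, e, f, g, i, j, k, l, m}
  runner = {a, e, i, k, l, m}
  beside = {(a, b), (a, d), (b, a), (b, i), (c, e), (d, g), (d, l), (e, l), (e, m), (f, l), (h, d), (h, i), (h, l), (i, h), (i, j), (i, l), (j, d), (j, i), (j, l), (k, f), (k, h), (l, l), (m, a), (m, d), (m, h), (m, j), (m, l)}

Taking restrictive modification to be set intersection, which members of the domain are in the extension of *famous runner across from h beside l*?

{l, m}

⟦across from h⟧ = {x : ⟨x, h⟩ ∈ ⟦across from⟧} = {a, c, d, f, h, j, k, l, m}
⟦beside l⟧ = {x : ⟨x, l⟩ ∈ ⟦beside⟧} = {d, e, f, h, i, j, l, m}
⟦runner⟧ = {a, e, i, k, l, m}
… ∩ ⟦across from h⟧ = {a, e, i, k, l, m} ∩ {a, c, d, f, h, j, k, l, m} = {a, k, l, m}
… ∩ ⟦beside l⟧ = {a, k, l, m} ∩ {d, e, f, h, i, j, l, m} = {l, m}
… ∩ ⟦famous⟧ = {l, m} ∩ {c, e, f, g, i, j, k, l, m} = {l, m}
So ⟦famous runner across from h beside l⟧ = {l, m}.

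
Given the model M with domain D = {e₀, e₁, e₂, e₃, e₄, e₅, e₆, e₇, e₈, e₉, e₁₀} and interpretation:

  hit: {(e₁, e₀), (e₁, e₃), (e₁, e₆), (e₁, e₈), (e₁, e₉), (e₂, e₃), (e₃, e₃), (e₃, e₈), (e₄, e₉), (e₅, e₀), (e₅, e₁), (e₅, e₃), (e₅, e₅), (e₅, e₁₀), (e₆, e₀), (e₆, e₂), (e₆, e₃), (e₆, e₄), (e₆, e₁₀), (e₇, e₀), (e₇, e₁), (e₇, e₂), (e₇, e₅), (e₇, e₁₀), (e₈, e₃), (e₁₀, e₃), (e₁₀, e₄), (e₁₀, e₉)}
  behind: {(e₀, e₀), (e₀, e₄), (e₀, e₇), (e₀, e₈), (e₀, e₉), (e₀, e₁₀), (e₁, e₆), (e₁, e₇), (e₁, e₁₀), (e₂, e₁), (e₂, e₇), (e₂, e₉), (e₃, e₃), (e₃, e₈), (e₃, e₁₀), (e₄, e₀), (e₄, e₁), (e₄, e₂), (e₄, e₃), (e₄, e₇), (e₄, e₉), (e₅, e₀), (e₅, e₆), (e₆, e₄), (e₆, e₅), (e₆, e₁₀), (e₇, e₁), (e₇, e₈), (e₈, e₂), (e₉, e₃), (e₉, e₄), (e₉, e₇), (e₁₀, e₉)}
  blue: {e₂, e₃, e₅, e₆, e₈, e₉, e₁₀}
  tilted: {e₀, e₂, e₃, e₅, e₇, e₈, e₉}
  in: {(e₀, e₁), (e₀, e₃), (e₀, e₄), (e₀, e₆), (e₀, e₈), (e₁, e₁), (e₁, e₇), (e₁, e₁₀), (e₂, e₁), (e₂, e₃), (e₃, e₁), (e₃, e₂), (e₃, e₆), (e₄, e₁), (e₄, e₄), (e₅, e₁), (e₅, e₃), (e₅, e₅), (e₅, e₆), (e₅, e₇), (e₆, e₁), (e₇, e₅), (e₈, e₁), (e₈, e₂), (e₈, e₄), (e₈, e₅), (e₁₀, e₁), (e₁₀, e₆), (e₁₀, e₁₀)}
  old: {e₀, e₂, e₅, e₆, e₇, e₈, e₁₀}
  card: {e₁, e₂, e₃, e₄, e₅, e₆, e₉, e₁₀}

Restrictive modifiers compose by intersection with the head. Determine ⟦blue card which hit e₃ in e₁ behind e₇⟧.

⟦which hit e₃⟧ = {x : ⟨x, e₃⟩ ∈ ⟦hit⟧} = {e₁, e₂, e₃, e₅, e₆, e₈, e₁₀}
⟦in e₁⟧ = {x : ⟨x, e₁⟩ ∈ ⟦in⟧} = {e₀, e₁, e₂, e₃, e₄, e₅, e₆, e₈, e₁₀}
⟦behind e₇⟧ = {x : ⟨x, e₇⟩ ∈ ⟦behind⟧} = {e₀, e₁, e₂, e₄, e₉}
⟦card⟧ = {e₁, e₂, e₃, e₄, e₅, e₆, e₉, e₁₀}
… ∩ ⟦which hit e₃⟧ = {e₁, e₂, e₃, e₄, e₅, e₆, e₉, e₁₀} ∩ {e₁, e₂, e₃, e₅, e₆, e₈, e₁₀} = {e₁, e₂, e₃, e₅, e₆, e₁₀}
… ∩ ⟦in e₁⟧ = {e₁, e₂, e₃, e₅, e₆, e₁₀} ∩ {e₀, e₁, e₂, e₃, e₄, e₅, e₆, e₈, e₁₀} = {e₁, e₂, e₃, e₅, e₆, e₁₀}
… ∩ ⟦behind e₇⟧ = {e₁, e₂, e₃, e₅, e₆, e₁₀} ∩ {e₀, e₁, e₂, e₄, e₉} = {e₁, e₂}
… ∩ ⟦blue⟧ = {e₁, e₂} ∩ {e₂, e₃, e₅, e₆, e₈, e₉, e₁₀} = {e₂}
So ⟦blue card which hit e₃ in e₁ behind e₇⟧ = {e₂}.

{e₂}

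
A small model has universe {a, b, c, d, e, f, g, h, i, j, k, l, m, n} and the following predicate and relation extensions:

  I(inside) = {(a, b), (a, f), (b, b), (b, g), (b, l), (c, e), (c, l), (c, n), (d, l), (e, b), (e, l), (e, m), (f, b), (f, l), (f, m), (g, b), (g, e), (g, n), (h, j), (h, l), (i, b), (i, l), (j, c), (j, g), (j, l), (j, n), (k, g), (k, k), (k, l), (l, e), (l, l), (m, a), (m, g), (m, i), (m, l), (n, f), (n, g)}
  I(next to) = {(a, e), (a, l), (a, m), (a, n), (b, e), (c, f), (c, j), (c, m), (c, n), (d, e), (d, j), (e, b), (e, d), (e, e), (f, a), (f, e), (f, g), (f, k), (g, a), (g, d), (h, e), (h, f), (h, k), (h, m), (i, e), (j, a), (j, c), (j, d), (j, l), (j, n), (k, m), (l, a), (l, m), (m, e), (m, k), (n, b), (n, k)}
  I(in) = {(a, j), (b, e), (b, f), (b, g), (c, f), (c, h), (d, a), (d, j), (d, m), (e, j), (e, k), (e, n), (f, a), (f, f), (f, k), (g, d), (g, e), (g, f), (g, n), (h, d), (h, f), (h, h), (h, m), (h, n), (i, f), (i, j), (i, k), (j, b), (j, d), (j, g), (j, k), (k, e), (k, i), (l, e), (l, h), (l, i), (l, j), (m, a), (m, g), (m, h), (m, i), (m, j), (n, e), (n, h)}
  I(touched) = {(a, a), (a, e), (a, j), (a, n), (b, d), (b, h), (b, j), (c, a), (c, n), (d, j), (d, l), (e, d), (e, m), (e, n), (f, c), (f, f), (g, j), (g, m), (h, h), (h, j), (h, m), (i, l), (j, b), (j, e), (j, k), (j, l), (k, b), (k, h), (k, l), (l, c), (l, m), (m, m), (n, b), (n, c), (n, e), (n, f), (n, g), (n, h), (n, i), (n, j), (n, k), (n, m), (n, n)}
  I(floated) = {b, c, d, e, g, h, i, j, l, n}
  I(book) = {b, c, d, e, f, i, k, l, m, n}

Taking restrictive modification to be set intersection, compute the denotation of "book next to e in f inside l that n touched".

⟦next to e⟧ = {x : ⟨x, e⟩ ∈ ⟦next to⟧} = {a, b, d, e, f, h, i, m}
⟦in f⟧ = {x : ⟨x, f⟩ ∈ ⟦in⟧} = {b, c, f, g, h, i}
⟦inside l⟧ = {x : ⟨x, l⟩ ∈ ⟦inside⟧} = {b, c, d, e, f, h, i, j, k, l, m}
⟦that n touched⟧ = {x : ⟨n, x⟩ ∈ ⟦touched⟧} = {b, c, e, f, g, h, i, j, k, m, n}
⟦book⟧ = {b, c, d, e, f, i, k, l, m, n}
… ∩ ⟦next to e⟧ = {b, c, d, e, f, i, k, l, m, n} ∩ {a, b, d, e, f, h, i, m} = {b, d, e, f, i, m}
… ∩ ⟦in f⟧ = {b, d, e, f, i, m} ∩ {b, c, f, g, h, i} = {b, f, i}
… ∩ ⟦inside l⟧ = {b, f, i} ∩ {b, c, d, e, f, h, i, j, k, l, m} = {b, f, i}
… ∩ ⟦that n touched⟧ = {b, f, i} ∩ {b, c, e, f, g, h, i, j, k, m, n} = {b, f, i}
So ⟦book next to e in f inside l that n touched⟧ = {b, f, i}.

{b, f, i}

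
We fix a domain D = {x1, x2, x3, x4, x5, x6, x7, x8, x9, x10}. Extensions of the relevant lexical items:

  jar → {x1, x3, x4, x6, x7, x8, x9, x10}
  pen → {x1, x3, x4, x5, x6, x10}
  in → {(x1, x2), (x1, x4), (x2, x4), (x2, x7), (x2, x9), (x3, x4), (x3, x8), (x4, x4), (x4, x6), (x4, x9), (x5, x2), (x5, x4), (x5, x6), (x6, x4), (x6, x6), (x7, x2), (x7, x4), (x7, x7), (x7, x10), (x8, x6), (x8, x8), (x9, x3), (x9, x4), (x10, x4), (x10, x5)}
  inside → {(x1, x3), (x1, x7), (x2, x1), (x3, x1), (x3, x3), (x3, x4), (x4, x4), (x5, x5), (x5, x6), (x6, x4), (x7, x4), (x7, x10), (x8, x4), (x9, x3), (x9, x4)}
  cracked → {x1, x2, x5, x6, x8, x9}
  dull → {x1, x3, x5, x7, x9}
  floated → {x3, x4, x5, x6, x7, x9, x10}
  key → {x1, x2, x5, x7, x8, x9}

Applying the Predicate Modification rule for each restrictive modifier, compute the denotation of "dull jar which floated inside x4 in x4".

{x3, x7, x9}

⟦which floated⟧ = ⟦floated⟧ = {x3, x4, x5, x6, x7, x9, x10}
⟦inside x4⟧ = {x : ⟨x, x4⟩ ∈ ⟦inside⟧} = {x3, x4, x6, x7, x8, x9}
⟦in x4⟧ = {x : ⟨x, x4⟩ ∈ ⟦in⟧} = {x1, x2, x3, x4, x5, x6, x7, x9, x10}
⟦jar⟧ = {x1, x3, x4, x6, x7, x8, x9, x10}
… ∩ ⟦which floated⟧ = {x1, x3, x4, x6, x7, x8, x9, x10} ∩ {x3, x4, x5, x6, x7, x9, x10} = {x3, x4, x6, x7, x9, x10}
… ∩ ⟦inside x4⟧ = {x3, x4, x6, x7, x9, x10} ∩ {x3, x4, x6, x7, x8, x9} = {x3, x4, x6, x7, x9}
… ∩ ⟦in x4⟧ = {x3, x4, x6, x7, x9} ∩ {x1, x2, x3, x4, x5, x6, x7, x9, x10} = {x3, x4, x6, x7, x9}
… ∩ ⟦dull⟧ = {x3, x4, x6, x7, x9} ∩ {x1, x3, x5, x7, x9} = {x3, x7, x9}
So ⟦dull jar which floated inside x4 in x4⟧ = {x3, x7, x9}.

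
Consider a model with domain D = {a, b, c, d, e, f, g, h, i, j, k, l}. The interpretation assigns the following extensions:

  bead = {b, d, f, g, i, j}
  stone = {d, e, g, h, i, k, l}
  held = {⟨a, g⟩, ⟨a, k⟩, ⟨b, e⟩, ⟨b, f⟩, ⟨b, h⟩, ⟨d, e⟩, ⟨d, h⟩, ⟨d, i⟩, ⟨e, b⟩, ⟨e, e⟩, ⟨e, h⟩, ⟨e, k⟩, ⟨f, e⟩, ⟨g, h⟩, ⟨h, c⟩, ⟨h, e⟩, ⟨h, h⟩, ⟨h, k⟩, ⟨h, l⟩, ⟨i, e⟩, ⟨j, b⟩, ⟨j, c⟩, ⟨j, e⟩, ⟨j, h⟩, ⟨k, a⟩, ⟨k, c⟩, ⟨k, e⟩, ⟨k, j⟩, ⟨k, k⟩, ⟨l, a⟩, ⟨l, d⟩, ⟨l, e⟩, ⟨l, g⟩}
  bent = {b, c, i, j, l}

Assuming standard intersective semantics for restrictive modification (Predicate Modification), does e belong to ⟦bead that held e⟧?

⟦that held e⟧ = {x : ⟨x, e⟩ ∈ ⟦held⟧} = {b, d, e, f, h, i, j, k, l}
⟦bead⟧ = {b, d, f, g, i, j}
… ∩ ⟦that held e⟧ = {b, d, f, g, i, j} ∩ {b, d, e, f, h, i, j, k, l} = {b, d, f, i, j}
⟦bead that held e⟧ = {b, d, f, i, j}; e ∉ this set.

no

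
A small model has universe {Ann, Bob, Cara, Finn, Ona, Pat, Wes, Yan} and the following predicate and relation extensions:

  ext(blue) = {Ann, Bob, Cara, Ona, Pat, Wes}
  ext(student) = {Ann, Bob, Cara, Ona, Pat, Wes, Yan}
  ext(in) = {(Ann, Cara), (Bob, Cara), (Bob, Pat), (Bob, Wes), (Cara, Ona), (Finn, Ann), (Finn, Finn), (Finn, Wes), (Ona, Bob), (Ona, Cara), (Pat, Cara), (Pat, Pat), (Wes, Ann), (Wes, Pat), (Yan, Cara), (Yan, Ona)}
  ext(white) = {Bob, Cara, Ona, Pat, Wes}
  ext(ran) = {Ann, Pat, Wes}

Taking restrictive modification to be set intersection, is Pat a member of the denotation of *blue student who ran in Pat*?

⟦who ran⟧ = ⟦ran⟧ = {Ann, Pat, Wes}
⟦in Pat⟧ = {x : ⟨x, Pat⟩ ∈ ⟦in⟧} = {Bob, Pat, Wes}
⟦student⟧ = {Ann, Bob, Cara, Ona, Pat, Wes, Yan}
… ∩ ⟦who ran⟧ = {Ann, Bob, Cara, Ona, Pat, Wes, Yan} ∩ {Ann, Pat, Wes} = {Ann, Pat, Wes}
… ∩ ⟦in Pat⟧ = {Ann, Pat, Wes} ∩ {Bob, Pat, Wes} = {Pat, Wes}
… ∩ ⟦blue⟧ = {Pat, Wes} ∩ {Ann, Bob, Cara, Ona, Pat, Wes} = {Pat, Wes}
⟦blue student who ran in Pat⟧ = {Pat, Wes}; Pat ∈ this set.

yes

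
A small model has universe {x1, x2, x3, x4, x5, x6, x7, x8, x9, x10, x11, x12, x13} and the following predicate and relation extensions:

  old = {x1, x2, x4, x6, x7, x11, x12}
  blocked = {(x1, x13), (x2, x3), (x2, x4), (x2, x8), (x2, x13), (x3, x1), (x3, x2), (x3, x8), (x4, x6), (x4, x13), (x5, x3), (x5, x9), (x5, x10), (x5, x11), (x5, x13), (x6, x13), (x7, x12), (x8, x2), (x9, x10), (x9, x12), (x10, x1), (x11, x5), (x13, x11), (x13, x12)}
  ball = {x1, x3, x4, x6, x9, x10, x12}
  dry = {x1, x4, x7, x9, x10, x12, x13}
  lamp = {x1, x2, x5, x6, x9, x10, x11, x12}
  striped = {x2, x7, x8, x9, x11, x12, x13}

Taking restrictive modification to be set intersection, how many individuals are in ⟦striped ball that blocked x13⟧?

⟦that blocked x13⟧ = {x : ⟨x, x13⟩ ∈ ⟦blocked⟧} = {x1, x2, x4, x5, x6}
⟦ball⟧ = {x1, x3, x4, x6, x9, x10, x12}
… ∩ ⟦that blocked x13⟧ = {x1, x3, x4, x6, x9, x10, x12} ∩ {x1, x2, x4, x5, x6} = {x1, x4, x6}
… ∩ ⟦striped⟧ = {x1, x4, x6} ∩ {x2, x7, x8, x9, x11, x12, x13} = ∅
⟦striped ball that blocked x13⟧ = ∅, so the cardinality is 0.

0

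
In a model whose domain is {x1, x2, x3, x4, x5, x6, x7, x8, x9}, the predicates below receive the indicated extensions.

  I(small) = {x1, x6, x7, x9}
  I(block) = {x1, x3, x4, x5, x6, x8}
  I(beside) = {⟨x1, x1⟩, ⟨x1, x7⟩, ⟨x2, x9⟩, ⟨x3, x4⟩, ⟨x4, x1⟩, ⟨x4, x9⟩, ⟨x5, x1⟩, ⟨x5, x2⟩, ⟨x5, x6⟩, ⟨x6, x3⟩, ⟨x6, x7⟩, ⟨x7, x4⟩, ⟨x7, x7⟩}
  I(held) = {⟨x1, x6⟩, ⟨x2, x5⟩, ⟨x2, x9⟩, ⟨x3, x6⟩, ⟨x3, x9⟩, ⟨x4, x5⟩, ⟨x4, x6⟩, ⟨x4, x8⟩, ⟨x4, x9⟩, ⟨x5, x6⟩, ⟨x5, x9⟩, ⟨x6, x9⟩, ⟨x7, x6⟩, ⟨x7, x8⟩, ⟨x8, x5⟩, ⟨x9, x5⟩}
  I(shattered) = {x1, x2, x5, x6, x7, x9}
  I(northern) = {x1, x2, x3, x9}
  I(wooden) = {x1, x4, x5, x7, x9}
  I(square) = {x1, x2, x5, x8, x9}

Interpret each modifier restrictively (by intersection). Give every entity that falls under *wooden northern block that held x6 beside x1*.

{x1}

⟦that held x6⟧ = {x : ⟨x, x6⟩ ∈ ⟦held⟧} = {x1, x3, x4, x5, x7}
⟦beside x1⟧ = {x : ⟨x, x1⟩ ∈ ⟦beside⟧} = {x1, x4, x5}
⟦block⟧ = {x1, x3, x4, x5, x6, x8}
… ∩ ⟦that held x6⟧ = {x1, x3, x4, x5, x6, x8} ∩ {x1, x3, x4, x5, x7} = {x1, x3, x4, x5}
… ∩ ⟦beside x1⟧ = {x1, x3, x4, x5} ∩ {x1, x4, x5} = {x1, x4, x5}
… ∩ ⟦wooden⟧ = {x1, x4, x5} ∩ {x1, x4, x5, x7, x9} = {x1, x4, x5}
… ∩ ⟦northern⟧ = {x1, x4, x5} ∩ {x1, x2, x3, x9} = {x1}
So ⟦wooden northern block that held x6 beside x1⟧ = {x1}.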